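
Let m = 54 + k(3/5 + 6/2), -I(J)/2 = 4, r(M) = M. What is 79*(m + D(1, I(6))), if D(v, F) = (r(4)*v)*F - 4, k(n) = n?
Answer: 8532/5 ≈ 1706.4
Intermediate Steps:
I(J) = -8 (I(J) = -2*4 = -8)
D(v, F) = -4 + 4*F*v (D(v, F) = (4*v)*F - 4 = 4*F*v - 4 = -4 + 4*F*v)
m = 288/5 (m = 54 + (3/5 + 6/2) = 54 + (3*(⅕) + 6*(½)) = 54 + (⅗ + 3) = 54 + 18/5 = 288/5 ≈ 57.600)
79*(m + D(1, I(6))) = 79*(288/5 + (-4 + 4*(-8)*1)) = 79*(288/5 + (-4 - 32)) = 79*(288/5 - 36) = 79*(108/5) = 8532/5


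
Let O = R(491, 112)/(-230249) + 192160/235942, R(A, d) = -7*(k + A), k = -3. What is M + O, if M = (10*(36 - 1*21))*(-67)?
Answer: -272962657716094/27162704779 ≈ -10049.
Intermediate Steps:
R(A, d) = 21 - 7*A (R(A, d) = -7*(-3 + A) = 21 - 7*A)
O = 22525312856/27162704779 (O = (21 - 7*491)/(-230249) + 192160/235942 = (21 - 3437)*(-1/230249) + 192160*(1/235942) = -3416*(-1/230249) + 96080/117971 = 3416/230249 + 96080/117971 = 22525312856/27162704779 ≈ 0.82927)
M = -10050 (M = (10*(36 - 21))*(-67) = (10*15)*(-67) = 150*(-67) = -10050)
M + O = -10050 + 22525312856/27162704779 = -272962657716094/27162704779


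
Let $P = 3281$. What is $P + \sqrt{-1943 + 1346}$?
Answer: $3281 + i \sqrt{597} \approx 3281.0 + 24.434 i$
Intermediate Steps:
$P + \sqrt{-1943 + 1346} = 3281 + \sqrt{-1943 + 1346} = 3281 + \sqrt{-597} = 3281 + i \sqrt{597}$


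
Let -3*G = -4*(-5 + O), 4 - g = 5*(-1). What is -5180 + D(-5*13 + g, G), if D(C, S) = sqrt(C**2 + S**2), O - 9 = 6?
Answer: -5180 + 8*sqrt(466)/3 ≈ -5122.4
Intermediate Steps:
O = 15 (O = 9 + 6 = 15)
g = 9 (g = 4 - 5*(-1) = 4 - 1*(-5) = 4 + 5 = 9)
G = 40/3 (G = -(-4)*(-5 + 15)/3 = -(-4)*10/3 = -1/3*(-40) = 40/3 ≈ 13.333)
-5180 + D(-5*13 + g, G) = -5180 + sqrt((-5*13 + 9)**2 + (40/3)**2) = -5180 + sqrt((-65 + 9)**2 + 1600/9) = -5180 + sqrt((-56)**2 + 1600/9) = -5180 + sqrt(3136 + 1600/9) = -5180 + sqrt(29824/9) = -5180 + 8*sqrt(466)/3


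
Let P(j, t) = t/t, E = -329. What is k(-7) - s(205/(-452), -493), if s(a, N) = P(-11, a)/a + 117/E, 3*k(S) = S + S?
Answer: -426151/202335 ≈ -2.1062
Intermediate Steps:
k(S) = 2*S/3 (k(S) = (S + S)/3 = (2*S)/3 = 2*S/3)
P(j, t) = 1
s(a, N) = -117/329 + 1/a (s(a, N) = 1/a + 117/(-329) = 1/a + 117*(-1/329) = 1/a - 117/329 = -117/329 + 1/a)
k(-7) - s(205/(-452), -493) = (⅔)*(-7) - (-117/329 + 1/(205/(-452))) = -14/3 - (-117/329 + 1/(205*(-1/452))) = -14/3 - (-117/329 + 1/(-205/452)) = -14/3 - (-117/329 - 452/205) = -14/3 - 1*(-172693/67445) = -14/3 + 172693/67445 = -426151/202335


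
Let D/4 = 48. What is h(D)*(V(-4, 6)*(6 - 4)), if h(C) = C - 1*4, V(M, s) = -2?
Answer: -752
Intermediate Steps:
D = 192 (D = 4*48 = 192)
h(C) = -4 + C (h(C) = C - 4 = -4 + C)
h(D)*(V(-4, 6)*(6 - 4)) = (-4 + 192)*(-2*(6 - 4)) = 188*(-2*2) = 188*(-4) = -752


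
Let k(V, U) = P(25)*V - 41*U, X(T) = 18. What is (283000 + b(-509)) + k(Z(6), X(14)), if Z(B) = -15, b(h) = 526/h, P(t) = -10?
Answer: 143747182/509 ≈ 2.8241e+5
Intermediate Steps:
k(V, U) = -41*U - 10*V (k(V, U) = -10*V - 41*U = -41*U - 10*V)
(283000 + b(-509)) + k(Z(6), X(14)) = (283000 + 526/(-509)) + (-41*18 - 10*(-15)) = (283000 + 526*(-1/509)) + (-738 + 150) = (283000 - 526/509) - 588 = 144046474/509 - 588 = 143747182/509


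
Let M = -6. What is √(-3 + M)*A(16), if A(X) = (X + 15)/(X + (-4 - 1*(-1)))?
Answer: 93*I/13 ≈ 7.1538*I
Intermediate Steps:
A(X) = (15 + X)/(-3 + X) (A(X) = (15 + X)/(X + (-4 + 1)) = (15 + X)/(X - 3) = (15 + X)/(-3 + X))
√(-3 + M)*A(16) = √(-3 - 6)*((15 + 16)/(-3 + 16)) = √(-9)*(31/13) = (3*I)*((1/13)*31) = (3*I)*(31/13) = 93*I/13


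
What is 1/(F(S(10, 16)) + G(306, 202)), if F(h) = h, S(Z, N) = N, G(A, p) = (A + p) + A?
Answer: 1/830 ≈ 0.0012048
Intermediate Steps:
G(A, p) = p + 2*A
1/(F(S(10, 16)) + G(306, 202)) = 1/(16 + (202 + 2*306)) = 1/(16 + (202 + 612)) = 1/(16 + 814) = 1/830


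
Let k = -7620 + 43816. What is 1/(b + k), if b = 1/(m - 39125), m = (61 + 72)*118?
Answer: 23431/848108475 ≈ 2.7627e-5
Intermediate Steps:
m = 15694 (m = 133*118 = 15694)
k = 36196
b = -1/23431 (b = 1/(15694 - 39125) = 1/(-23431) = -1/23431 ≈ -4.2678e-5)
1/(b + k) = 1/(-1/23431 + 36196) = 1/(848108475/23431) = 23431/848108475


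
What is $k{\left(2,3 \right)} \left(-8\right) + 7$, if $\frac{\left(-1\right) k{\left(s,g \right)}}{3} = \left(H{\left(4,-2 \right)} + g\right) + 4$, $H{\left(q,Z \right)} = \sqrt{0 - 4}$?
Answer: $175 + 48 i \approx 175.0 + 48.0 i$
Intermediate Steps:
$H{\left(q,Z \right)} = 2 i$ ($H{\left(q,Z \right)} = \sqrt{-4} = 2 i$)
$k{\left(s,g \right)} = -12 - 6 i - 3 g$ ($k{\left(s,g \right)} = - 3 \left(\left(2 i + g\right) + 4\right) = - 3 \left(\left(g + 2 i\right) + 4\right) = - 3 \left(4 + g + 2 i\right) = -12 - 6 i - 3 g$)
$k{\left(2,3 \right)} \left(-8\right) + 7 = \left(-12 - 6 i - 9\right) \left(-8\right) + 7 = \left(-21 - 6 i\right) \left(-8\right) + 7 = \left(168 + 48 i\right) + 7 = 175 + 48 i$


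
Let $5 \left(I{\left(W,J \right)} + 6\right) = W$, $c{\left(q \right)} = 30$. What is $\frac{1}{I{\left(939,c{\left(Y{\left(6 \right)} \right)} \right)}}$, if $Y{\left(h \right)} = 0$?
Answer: $\frac{5}{909} \approx 0.0055005$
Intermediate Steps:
$I{\left(W,J \right)} = -6 + \frac{W}{5}$
$\frac{1}{I{\left(939,c{\left(Y{\left(6 \right)} \right)} \right)}} = \frac{1}{-6 + \frac{1}{5} \cdot 939} = \frac{1}{-6 + \frac{939}{5}} = \frac{1}{\frac{909}{5}} = \frac{5}{909}$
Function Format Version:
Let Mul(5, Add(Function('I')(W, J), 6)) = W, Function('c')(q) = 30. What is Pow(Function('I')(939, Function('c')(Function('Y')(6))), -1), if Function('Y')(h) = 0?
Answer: Rational(5, 909) ≈ 0.0055005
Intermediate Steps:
Function('I')(W, J) = Add(-6, Mul(Rational(1, 5), W))
Pow(Function('I')(939, Function('c')(Function('Y')(6))), -1) = Pow(Add(-6, Mul(Rational(1, 5), 939)), -1) = Pow(Add(-6, Rational(939, 5)), -1) = Pow(Rational(909, 5), -1) = Rational(5, 909)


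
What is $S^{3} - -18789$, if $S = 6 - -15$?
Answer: $28050$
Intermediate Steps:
$S = 21$ ($S = 6 + 15 = 21$)
$S^{3} - -18789 = 21^{3} - -18789 = 9261 + 18789 = 28050$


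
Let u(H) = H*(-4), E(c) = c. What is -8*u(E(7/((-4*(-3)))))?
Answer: 56/3 ≈ 18.667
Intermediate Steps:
u(H) = -4*H
-8*u(E(7/((-4*(-3))))) = -(-32)*7/((-4*(-3))) = -(-32)*7/12 = -8*(-7/3) = 56/3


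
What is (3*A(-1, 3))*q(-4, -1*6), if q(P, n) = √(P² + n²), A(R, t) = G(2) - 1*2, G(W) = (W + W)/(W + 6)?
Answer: -9*√13 ≈ -32.450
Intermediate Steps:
G(W) = 2*W/(6 + W) (G(W) = (2*W)/(6 + W) = 2*W/(6 + W))
A(R, t) = -3/2 (A(R, t) = 2*2/(6 + 2) - 1*2 = 2*2/8 - 2 = 2*2*(⅛) - 2 = ½ - 2 = -3/2)
(3*A(-1, 3))*q(-4, -1*6) = (3*(-3/2))*√((-4)² + (-1*6)²) = -9*√(16 + (-6)²)/2 = -9*√(16 + 36)/2 = -9*√13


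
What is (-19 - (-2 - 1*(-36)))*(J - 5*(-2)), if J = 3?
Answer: -689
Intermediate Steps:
(-19 - (-2 - 1*(-36)))*(J - 5*(-2)) = (-19 - (-2 - 1*(-36)))*(3 - 5*(-2)) = (-19 - (-2 + 36))*(3 + 10) = (-19 - 1*34)*13 = (-19 - 34)*13 = -53*13 = -689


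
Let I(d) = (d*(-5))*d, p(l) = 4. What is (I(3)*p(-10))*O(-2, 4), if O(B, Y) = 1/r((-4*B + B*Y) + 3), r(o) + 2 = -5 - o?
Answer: 18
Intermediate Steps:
r(o) = -7 - o (r(o) = -2 + (-5 - o) = -7 - o)
O(B, Y) = 1/(-10 + 4*B - B*Y) (O(B, Y) = 1/(-7 - ((-4*B + B*Y) + 3)) = 1/(-7 - (3 - 4*B + B*Y)) = 1/(-7 + (-3 + 4*B - B*Y)) = 1/(-10 + 4*B - B*Y))
I(d) = -5*d**2 (I(d) = (-5*d)*d = -5*d**2)
(I(3)*p(-10))*O(-2, 4) = (-5*3**2*4)*(-1/(10 - 4*(-2) - 2*4)) = (-5*9*4)*(-1/(10 + 8 - 8)) = (-45*4)*(-1/10) = -(-180)/10 = -180*(-1/10) = 18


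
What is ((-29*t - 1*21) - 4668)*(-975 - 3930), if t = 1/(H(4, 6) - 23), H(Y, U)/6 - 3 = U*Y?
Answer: 3197079000/139 ≈ 2.3001e+7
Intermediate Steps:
H(Y, U) = 18 + 6*U*Y (H(Y, U) = 18 + 6*(U*Y) = 18 + 6*U*Y)
t = 1/139 (t = 1/((18 + 6*6*4) - 23) = 1/((18 + 144) - 23) = 1/(162 - 23) = 1/139 ≈ 0.0071942)
((-29*t - 1*21) - 4668)*(-975 - 3930) = ((-29*1/139 - 1*21) - 4668)*(-975 - 3930) = ((-29/139 - 21) - 4668)*(-4905) = (-2948/139 - 4668)*(-4905) = -651800/139*(-4905) = 3197079000/139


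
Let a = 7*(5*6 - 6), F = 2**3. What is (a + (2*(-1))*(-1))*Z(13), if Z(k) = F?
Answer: 1360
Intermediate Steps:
F = 8
a = 168 (a = 7*(30 - 6) = 7*24 = 168)
Z(k) = 8
(a + (2*(-1))*(-1))*Z(13) = (168 + (2*(-1))*(-1))*8 = (168 - 2*(-1))*8 = (168 + 2)*8 = 170*8 = 1360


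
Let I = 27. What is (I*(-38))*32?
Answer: -32832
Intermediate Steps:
(I*(-38))*32 = (27*(-38))*32 = -1026*32 = -32832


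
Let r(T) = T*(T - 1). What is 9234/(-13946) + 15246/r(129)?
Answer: 263811/1009984 ≈ 0.26120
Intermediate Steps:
r(T) = T*(-1 + T)
9234/(-13946) + 15246/r(129) = 9234/(-13946) + 15246/((129*(-1 + 129))) = 9234*(-1/13946) + 15246/((129*128)) = -243/367 + 15246/16512 = -243/367 + 15246*(1/16512) = -243/367 + 2541/2752 = 263811/1009984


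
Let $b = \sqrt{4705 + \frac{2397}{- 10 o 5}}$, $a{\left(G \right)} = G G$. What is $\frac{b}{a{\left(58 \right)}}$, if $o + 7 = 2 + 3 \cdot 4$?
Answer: $\frac{\sqrt{23020942}}{235480} \approx 0.020375$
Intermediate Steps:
$o = 7$ ($o = -7 + \left(2 + 3 \cdot 4\right) = -7 + \left(2 + 12\right) = -7 + 14 = 7$)
$a{\left(G \right)} = G^{2}$
$b = \frac{\sqrt{23020942}}{70}$ ($b = \sqrt{4705 + \frac{2397}{\left(-10\right) 7 \cdot 5}} = \sqrt{4705 + \frac{2397}{\left(-70\right) 5}} = \sqrt{4705 + \frac{2397}{-350}} = \sqrt{4705 + 2397 \left(- \frac{1}{350}\right)} = \sqrt{4705 - \frac{2397}{350}} = \sqrt{\frac{1644353}{350}} = \frac{\sqrt{23020942}}{70} \approx 68.543$)
$\frac{b}{a{\left(58 \right)}} = \frac{\frac{1}{70} \sqrt{23020942}}{58^{2}} = \frac{\frac{1}{70} \sqrt{23020942}}{3364} = \frac{\sqrt{23020942}}{70} \cdot \frac{1}{3364} = \frac{\sqrt{23020942}}{235480}$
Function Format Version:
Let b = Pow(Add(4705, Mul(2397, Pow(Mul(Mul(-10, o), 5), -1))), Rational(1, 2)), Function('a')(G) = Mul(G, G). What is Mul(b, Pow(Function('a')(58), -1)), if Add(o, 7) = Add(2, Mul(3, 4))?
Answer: Mul(Rational(1, 235480), Pow(23020942, Rational(1, 2))) ≈ 0.020375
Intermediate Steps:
o = 7 (o = Add(-7, Add(2, Mul(3, 4))) = Add(-7, Add(2, 12)) = Add(-7, 14) = 7)
Function('a')(G) = Pow(G, 2)
b = Mul(Rational(1, 70), Pow(23020942, Rational(1, 2))) (b = Pow(Add(4705, Mul(2397, Pow(Mul(Mul(-10, 7), 5), -1))), Rational(1, 2)) = Pow(Add(4705, Mul(2397, Pow(Mul(-70, 5), -1))), Rational(1, 2)) = Pow(Add(4705, Mul(2397, Pow(-350, -1))), Rational(1, 2)) = Pow(Add(4705, Mul(2397, Rational(-1, 350))), Rational(1, 2)) = Pow(Add(4705, Rational(-2397, 350)), Rational(1, 2)) = Pow(Rational(1644353, 350), Rational(1, 2)) = Mul(Rational(1, 70), Pow(23020942, Rational(1, 2))) ≈ 68.543)
Mul(b, Pow(Function('a')(58), -1)) = Mul(Mul(Rational(1, 70), Pow(23020942, Rational(1, 2))), Pow(Pow(58, 2), -1)) = Mul(Mul(Rational(1, 70), Pow(23020942, Rational(1, 2))), Pow(3364, -1)) = Mul(Mul(Rational(1, 70), Pow(23020942, Rational(1, 2))), Rational(1, 3364)) = Mul(Rational(1, 235480), Pow(23020942, Rational(1, 2)))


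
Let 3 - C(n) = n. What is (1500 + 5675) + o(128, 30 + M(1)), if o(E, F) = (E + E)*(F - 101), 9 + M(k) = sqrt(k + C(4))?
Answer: -13305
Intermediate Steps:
C(n) = 3 - n
M(k) = -9 + sqrt(-1 + k) (M(k) = -9 + sqrt(k + (3 - 1*4)) = -9 + sqrt(k + (3 - 4)) = -9 + sqrt(k - 1) = -9 + sqrt(-1 + k))
o(E, F) = 2*E*(-101 + F) (o(E, F) = (2*E)*(-101 + F) = 2*E*(-101 + F))
(1500 + 5675) + o(128, 30 + M(1)) = (1500 + 5675) + 2*128*(-101 + (30 + (-9 + sqrt(-1 + 1)))) = 7175 + 2*128*(-101 + (30 + (-9 + sqrt(0)))) = 7175 + 2*128*(-101 + (30 + (-9 + 0))) = 7175 + 2*128*(-101 + (30 - 9)) = 7175 + 2*128*(-101 + 21) = 7175 + 2*128*(-80) = 7175 - 20480 = -13305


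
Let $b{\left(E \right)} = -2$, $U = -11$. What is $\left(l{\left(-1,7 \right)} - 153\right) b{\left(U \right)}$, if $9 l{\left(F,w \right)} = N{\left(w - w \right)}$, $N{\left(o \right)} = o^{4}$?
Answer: $306$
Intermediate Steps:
$l{\left(F,w \right)} = 0$ ($l{\left(F,w \right)} = \frac{\left(w - w\right)^{4}}{9} = \frac{0^{4}}{9} = \frac{1}{9} \cdot 0 = 0$)
$\left(l{\left(-1,7 \right)} - 153\right) b{\left(U \right)} = \left(0 - 153\right) \left(-2\right) = \left(-153\right) \left(-2\right) = 306$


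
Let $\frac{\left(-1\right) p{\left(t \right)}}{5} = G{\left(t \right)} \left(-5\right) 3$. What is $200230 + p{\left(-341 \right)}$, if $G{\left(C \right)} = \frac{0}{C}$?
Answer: $200230$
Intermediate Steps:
$G{\left(C \right)} = 0$
$p{\left(t \right)} = 0$ ($p{\left(t \right)} = - 5 \cdot 0 \left(-5\right) 3 = - 5 \cdot 0 \cdot 3 = \left(-5\right) 0 = 0$)
$200230 + p{\left(-341 \right)} = 200230 + 0 = 200230$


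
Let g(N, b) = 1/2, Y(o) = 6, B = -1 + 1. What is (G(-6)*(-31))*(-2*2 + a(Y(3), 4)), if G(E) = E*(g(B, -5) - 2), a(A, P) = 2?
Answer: 558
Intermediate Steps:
B = 0
g(N, b) = ½
G(E) = -3*E/2 (G(E) = E*(½ - 2) = E*(-3/2) = -3*E/2)
(G(-6)*(-31))*(-2*2 + a(Y(3), 4)) = (-3/2*(-6)*(-31))*(-2*2 + 2) = (9*(-31))*(-4 + 2) = -279*(-2) = 558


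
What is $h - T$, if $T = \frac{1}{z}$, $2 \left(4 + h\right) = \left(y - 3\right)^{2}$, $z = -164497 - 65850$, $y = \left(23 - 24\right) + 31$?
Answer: $\frac{166080189}{460694} \approx 360.5$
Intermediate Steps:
$y = 30$ ($y = -1 + 31 = 30$)
$z = -230347$ ($z = -164497 - 65850 = -230347$)
$h = \frac{721}{2}$ ($h = -4 + \frac{\left(30 - 3\right)^{2}}{2} = -4 + \frac{27^{2}}{2} = -4 + \frac{1}{2} \cdot 729 = -4 + \frac{729}{2} = \frac{721}{2} \approx 360.5$)
$T = - \frac{1}{230347}$ ($T = \frac{1}{-230347} = - \frac{1}{230347} \approx -4.3413 \cdot 10^{-6}$)
$h - T = \frac{721}{2} - - \frac{1}{230347} = \frac{721}{2} + \frac{1}{230347} = \frac{166080189}{460694}$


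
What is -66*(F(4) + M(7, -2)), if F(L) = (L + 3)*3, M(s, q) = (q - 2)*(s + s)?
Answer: 2310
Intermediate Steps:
M(s, q) = 2*s*(-2 + q) (M(s, q) = (-2 + q)*(2*s) = 2*s*(-2 + q))
F(L) = 9 + 3*L (F(L) = (3 + L)*3 = 9 + 3*L)
-66*(F(4) + M(7, -2)) = -66*((9 + 3*4) + 2*7*(-2 - 2)) = -66*((9 + 12) + 2*7*(-4)) = -66*(21 - 56) = -66*(-35) = 2310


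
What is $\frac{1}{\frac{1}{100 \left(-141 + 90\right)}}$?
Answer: $-5100$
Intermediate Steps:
$\frac{1}{\frac{1}{100 \left(-141 + 90\right)}} = \frac{1}{\frac{1}{100 \left(-51\right)}} = \frac{1}{\frac{1}{-5100}} = \frac{1}{- \frac{1}{5100}} = -5100$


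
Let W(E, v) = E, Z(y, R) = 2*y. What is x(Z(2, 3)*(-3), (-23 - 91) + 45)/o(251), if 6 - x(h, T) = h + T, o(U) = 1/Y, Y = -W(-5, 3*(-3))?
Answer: 435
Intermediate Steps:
Y = 5 (Y = -1*(-5) = 5)
o(U) = 1/5
x(h, T) = 6 - T - h (x(h, T) = 6 - (h + T) = 6 - (T + h) = 6 + (-T - h) = 6 - T - h)
x(Z(2, 3)*(-3), (-23 - 91) + 45)/o(251) = (6 - ((-23 - 91) + 45) - 2*2*(-3))/(1/5) = (6 - (-114 + 45) - 4*(-3))*5 = (6 - 1*(-69) - 1*(-12))*5 = (6 + 69 + 12)*5 = 87*5 = 435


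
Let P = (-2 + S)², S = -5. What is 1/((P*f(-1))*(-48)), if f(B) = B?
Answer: 1/2352 ≈ 0.00042517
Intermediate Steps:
P = 49 (P = (-2 - 5)² = (-7)² = 49)
1/((P*f(-1))*(-48)) = 1/((49*(-1))*(-48)) = 1/(-49*(-48)) = 1/2352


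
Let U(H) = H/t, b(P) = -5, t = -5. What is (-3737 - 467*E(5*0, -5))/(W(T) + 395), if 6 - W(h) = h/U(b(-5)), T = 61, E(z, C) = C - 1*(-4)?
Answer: -327/34 ≈ -9.6176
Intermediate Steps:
U(H) = -H/5 (U(H) = H/(-5) = H*(-⅕) = -H/5)
E(z, C) = 4 + C (E(z, C) = C + 4 = 4 + C)
W(h) = 6 - h (W(h) = 6 - h/((-⅕*(-5))) = 6 - h/1 = 6 - h)
(-3737 - 467*E(5*0, -5))/(W(T) + 395) = (-3737 - 467*(4 - 5))/((6 - 1*61) + 395) = (-3737 - 467*(-1))/((6 - 61) + 395) = (-3737 + 467)/(-55 + 395) = -3270/340 = -3270*1/340 = -327/34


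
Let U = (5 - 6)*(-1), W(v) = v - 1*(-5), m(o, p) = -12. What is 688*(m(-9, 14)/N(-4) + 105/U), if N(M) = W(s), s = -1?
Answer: 70176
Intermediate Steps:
W(v) = 5 + v (W(v) = v + 5 = 5 + v)
N(M) = 4 (N(M) = 5 - 1 = 4)
U = 1 (U = -1*(-1) = 1)
688*(m(-9, 14)/N(-4) + 105/U) = 688*(-12/4 + 105/1) = 688*(-12*¼ + 105*1) = 688*(-3 + 105) = 688*102 = 70176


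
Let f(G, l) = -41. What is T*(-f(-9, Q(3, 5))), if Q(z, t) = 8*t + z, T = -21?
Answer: -861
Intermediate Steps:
Q(z, t) = z + 8*t
T*(-f(-9, Q(3, 5))) = -(-21)*(-41) = -21*41 = -861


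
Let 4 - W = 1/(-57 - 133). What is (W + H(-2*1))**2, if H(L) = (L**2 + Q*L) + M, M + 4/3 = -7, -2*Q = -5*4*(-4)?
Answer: 2062340569/324900 ≈ 6347.6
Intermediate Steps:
Q = -40 (Q = -(-5*4)*(-4)/2 = -(-10)*(-4) = -1/2*80 = -40)
M = -25/3 (M = -4/3 - 7 = -25/3 ≈ -8.3333)
W = 761/190 (W = 4 - 1/(-57 - 133) = 4 - 1/(-190) = 4 - 1*(-1/190) = 4 + 1/190 = 761/190 ≈ 4.0053)
H(L) = -25/3 + L**2 - 40*L (H(L) = (L**2 - 40*L) - 25/3 = -25/3 + L**2 - 40*L)
(W + H(-2*1))**2 = (761/190 + (-25/3 + (-2*1)**2 - (-80)))**2 = (761/190 + (-25/3 + (-2)**2 - 40*(-2)))**2 = (761/190 + (-25/3 + 4 + 80))**2 = (761/190 + 227/3)**2 = (45413/570)**2 = 2062340569/324900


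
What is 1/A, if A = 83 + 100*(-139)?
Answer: -1/13817 ≈ -7.2375e-5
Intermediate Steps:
A = -13817 (A = 83 - 13900 = -13817)
1/A = 1/(-13817) = -1/13817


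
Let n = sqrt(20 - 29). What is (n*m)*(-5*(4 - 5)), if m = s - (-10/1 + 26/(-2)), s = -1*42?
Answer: -285*I ≈ -285.0*I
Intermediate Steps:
n = 3*I (n = sqrt(-9) = 3*I ≈ 3.0*I)
s = -42
m = -19 (m = -42 - (-10/1 + 26/(-2)) = -42 - (-10*1 + 26*(-1/2)) = -42 - (-10 - 13) = -42 - 1*(-23) = -42 + 23 = -19)
(n*m)*(-5*(4 - 5)) = ((3*I)*(-19))*(-5*(4 - 5)) = (-57*I)*(-5*(-1)) = -57*I*5 = -285*I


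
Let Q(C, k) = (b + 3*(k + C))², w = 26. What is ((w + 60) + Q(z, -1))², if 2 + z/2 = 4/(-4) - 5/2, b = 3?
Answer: 1380625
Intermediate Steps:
z = -11 (z = -4 + 2*(4/(-4) - 5/2) = -4 + 2*(4*(-¼) - 5*½) = -4 + 2*(-1 - 5/2) = -4 + 2*(-7/2) = -4 - 7 = -11)
Q(C, k) = (3 + 3*C + 3*k)² (Q(C, k) = (3 + 3*(k + C))² = (3 + 3*(C + k))² = (3 + (3*C + 3*k))² = (3 + 3*C + 3*k)²)
((w + 60) + Q(z, -1))² = ((26 + 60) + 9*(1 - 11 - 1)²)² = (86 + 9*(-11)²)² = (86 + 9*121)² = (86 + 1089)² = 1175² = 1380625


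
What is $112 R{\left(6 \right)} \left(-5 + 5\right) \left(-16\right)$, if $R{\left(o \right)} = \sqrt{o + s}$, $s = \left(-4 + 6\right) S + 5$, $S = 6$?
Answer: $0$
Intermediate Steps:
$s = 17$ ($s = \left(-4 + 6\right) 6 + 5 = 2 \cdot 6 + 5 = 12 + 5 = 17$)
$R{\left(o \right)} = \sqrt{17 + o}$ ($R{\left(o \right)} = \sqrt{o + 17} = \sqrt{17 + o}$)
$112 R{\left(6 \right)} \left(-5 + 5\right) \left(-16\right) = 112 \sqrt{17 + 6} \left(-5 + 5\right) \left(-16\right) = 112 \sqrt{23} \cdot 0 \left(-16\right) = 112 \cdot 0 \left(-16\right) = 112 \cdot 0 = 0$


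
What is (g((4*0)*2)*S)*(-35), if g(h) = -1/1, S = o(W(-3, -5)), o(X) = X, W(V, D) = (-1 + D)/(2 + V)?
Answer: 210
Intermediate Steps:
W(V, D) = (-1 + D)/(2 + V)
S = 6 (S = (-1 - 5)/(2 - 3) = -6/(-1) = -1*(-6) = 6)
g(h) = -1 (g(h) = -1*1 = -1)
(g((4*0)*2)*S)*(-35) = -1*6*(-35) = -6*(-35) = 210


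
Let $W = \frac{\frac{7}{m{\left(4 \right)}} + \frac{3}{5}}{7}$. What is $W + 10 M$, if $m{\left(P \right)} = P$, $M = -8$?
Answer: $- \frac{11153}{140} \approx -79.664$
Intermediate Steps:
$W = \frac{47}{140}$ ($W = \frac{\frac{7}{4} + \frac{3}{5}}{7} = \left(7 \cdot \frac{1}{4} + 3 \cdot \frac{1}{5}\right) \frac{1}{7} = \left(\frac{7}{4} + \frac{3}{5}\right) \frac{1}{7} = \frac{47}{20} \cdot \frac{1}{7} = \frac{47}{140} \approx 0.33571$)
$W + 10 M = \frac{47}{140} + 10 \left(-8\right) = \frac{47}{140} - 80 = - \frac{11153}{140}$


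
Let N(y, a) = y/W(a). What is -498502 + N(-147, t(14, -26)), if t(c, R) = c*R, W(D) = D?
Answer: -25922083/52 ≈ -4.9850e+5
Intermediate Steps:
t(c, R) = R*c
N(y, a) = y/a
-498502 + N(-147, t(14, -26)) = -498502 - 147/((-26*14)) = -498502 - 147/(-364) = -498502 - 147*(-1/364) = -498502 + 21/52 = -25922083/52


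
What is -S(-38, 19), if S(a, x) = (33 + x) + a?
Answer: -14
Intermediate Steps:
S(a, x) = 33 + a + x
-S(-38, 19) = -(33 - 38 + 19) = -1*14 = -14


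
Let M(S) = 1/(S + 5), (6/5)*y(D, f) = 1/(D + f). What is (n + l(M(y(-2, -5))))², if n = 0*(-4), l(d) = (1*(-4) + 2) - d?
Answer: 204304/42025 ≈ 4.8615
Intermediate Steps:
y(D, f) = 5/(6*(D + f))
M(S) = 1/(5 + S)
l(d) = -2 - d (l(d) = (-4 + 2) - d = -2 - d)
n = 0
(n + l(M(y(-2, -5))))² = (0 + (-2 - 1/(5 + 5/(6*(-2 - 5)))))² = (0 + (-2 - 1/(5 + (⅚)/(-7))))² = (0 + (-2 - 1/(5 + (⅚)*(-⅐))))² = (0 + (-2 - 1/(5 - 5/42)))² = (0 + (-2 - 1/205/42))² = (0 + (-2 - 1*42/205))² = (0 + (-2 - 42/205))² = (0 - 452/205)² = (-452/205)² = 204304/42025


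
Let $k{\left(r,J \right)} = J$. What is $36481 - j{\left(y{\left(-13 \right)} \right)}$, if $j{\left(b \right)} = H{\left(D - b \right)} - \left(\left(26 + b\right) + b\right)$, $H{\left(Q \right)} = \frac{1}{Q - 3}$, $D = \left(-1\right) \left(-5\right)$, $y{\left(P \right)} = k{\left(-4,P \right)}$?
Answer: $\frac{547214}{15} \approx 36481.0$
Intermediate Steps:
$y{\left(P \right)} = P$
$D = 5$
$H{\left(Q \right)} = \frac{1}{-3 + Q}$
$j{\left(b \right)} = -26 + \frac{1}{2 - b} - 2 b$ ($j{\left(b \right)} = \frac{1}{-3 - \left(-5 + b\right)} - \left(\left(26 + b\right) + b\right) = \frac{1}{2 - b} - \left(26 + 2 b\right) = -26 + \frac{1}{2 - b} - 2 b$)
$36481 - j{\left(y{\left(-13 \right)} \right)} = 36481 - \frac{51 - -286 - 2 \left(-13\right)^{2}}{-2 - 13} = 36481 - \frac{51 + 286 - 338}{-15} = 36481 - - \frac{51 + 286 - 338}{15} = 36481 - \left(- \frac{1}{15}\right) \left(-1\right) = 36481 - \frac{1}{15} = \frac{547214}{15}$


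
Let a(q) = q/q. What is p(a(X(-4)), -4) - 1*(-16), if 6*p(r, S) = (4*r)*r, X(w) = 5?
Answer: 50/3 ≈ 16.667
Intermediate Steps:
a(q) = 1
p(r, S) = 2*r**2/3 (p(r, S) = ((4*r)*r)/6 = (4*r**2)/6 = 2*r**2/3)
p(a(X(-4)), -4) - 1*(-16) = (2/3)*1**2 - 1*(-16) = (2/3)*1 + 16 = 2/3 + 16 = 50/3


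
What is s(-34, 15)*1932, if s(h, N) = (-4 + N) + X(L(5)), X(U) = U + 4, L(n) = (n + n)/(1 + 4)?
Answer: 32844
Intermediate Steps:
L(n) = 2*n/5 (L(n) = (2*n)/5 = (2*n)*(⅕) = 2*n/5)
X(U) = 4 + U
s(h, N) = 2 + N (s(h, N) = (-4 + N) + (4 + (⅖)*5) = (-4 + N) + (4 + 2) = (-4 + N) + 6 = 2 + N)
s(-34, 15)*1932 = (2 + 15)*1932 = 17*1932 = 32844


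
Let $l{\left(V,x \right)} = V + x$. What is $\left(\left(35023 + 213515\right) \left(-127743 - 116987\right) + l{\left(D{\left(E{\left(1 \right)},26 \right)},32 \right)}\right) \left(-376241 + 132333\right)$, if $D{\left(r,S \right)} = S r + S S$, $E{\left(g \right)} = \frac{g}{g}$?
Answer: $14835631904695448$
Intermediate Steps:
$E{\left(g \right)} = 1$
$D{\left(r,S \right)} = S^{2} + S r$ ($D{\left(r,S \right)} = S r + S^{2} = S^{2} + S r$)
$\left(\left(35023 + 213515\right) \left(-127743 - 116987\right) + l{\left(D{\left(E{\left(1 \right)},26 \right)},32 \right)}\right) \left(-376241 + 132333\right) = \left(\left(35023 + 213515\right) \left(-127743 - 116987\right) + \left(26 \left(26 + 1\right) + 32\right)\right) \left(-376241 + 132333\right) = \left(248538 \left(-244730\right) + \left(26 \cdot 27 + 32\right)\right) \left(-243908\right) = \left(-60824704740 + \left(702 + 32\right)\right) \left(-243908\right) = \left(-60824704740 + 734\right) \left(-243908\right) = \left(-60824704006\right) \left(-243908\right) = 14835631904695448$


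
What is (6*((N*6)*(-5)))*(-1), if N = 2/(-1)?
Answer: -360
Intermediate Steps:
N = -2 (N = 2*(-1) = -2)
(6*((N*6)*(-5)))*(-1) = (6*(-2*6*(-5)))*(-1) = (6*(-12*(-5)))*(-1) = (6*60)*(-1) = 360*(-1) = -360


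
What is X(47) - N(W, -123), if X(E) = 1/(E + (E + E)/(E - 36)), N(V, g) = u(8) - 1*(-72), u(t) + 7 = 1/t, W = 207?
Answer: -318243/4888 ≈ -65.107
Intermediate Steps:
u(t) = -7 + 1/t
N(V, g) = 521/8 (N(V, g) = (-7 + 1/8) - 1*(-72) = (-7 + ⅛) + 72 = -55/8 + 72 = 521/8)
X(E) = 1/(E + 2*E/(-36 + E)) (X(E) = 1/(E + (2*E)/(-36 + E)) = 1/(E + 2*E/(-36 + E)))
X(47) - N(W, -123) = (-36 + 47)/(47*(-34 + 47)) - 1*521/8 = (1/47)*11/13 - 521/8 = (1/47)*(1/13)*11 - 521/8 = 11/611 - 521/8 = -318243/4888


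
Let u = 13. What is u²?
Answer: 169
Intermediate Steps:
u² = 13² = 169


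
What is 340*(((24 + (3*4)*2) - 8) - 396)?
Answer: -121040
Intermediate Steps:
340*(((24 + (3*4)*2) - 8) - 396) = 340*(((24 + 12*2) - 8) - 396) = 340*(((24 + 24) - 8) - 396) = 340*((48 - 8) - 396) = 340*(40 - 396) = 340*(-356) = -121040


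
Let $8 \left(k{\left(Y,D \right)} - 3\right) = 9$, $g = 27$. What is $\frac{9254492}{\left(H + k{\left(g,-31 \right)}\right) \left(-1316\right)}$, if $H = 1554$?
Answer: $- \frac{18508984}{4100985} \approx -4.5133$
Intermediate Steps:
$k{\left(Y,D \right)} = \frac{33}{8}$ ($k{\left(Y,D \right)} = 3 + \frac{1}{8} \cdot 9 = 3 + \frac{9}{8} = \frac{33}{8}$)
$\frac{9254492}{\left(H + k{\left(g,-31 \right)}\right) \left(-1316\right)} = \frac{9254492}{\left(1554 + \frac{33}{8}\right) \left(-1316\right)} = \frac{9254492}{\frac{12465}{8} \left(-1316\right)} = \frac{9254492}{- \frac{4100985}{2}} = 9254492 \left(- \frac{2}{4100985}\right) = - \frac{18508984}{4100985}$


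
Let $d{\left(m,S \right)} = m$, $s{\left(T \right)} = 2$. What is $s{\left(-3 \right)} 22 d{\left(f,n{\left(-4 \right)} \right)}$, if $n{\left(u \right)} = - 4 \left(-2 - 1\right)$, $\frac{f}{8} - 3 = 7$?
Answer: $3520$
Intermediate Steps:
$f = 80$ ($f = 24 + 8 \cdot 7 = 24 + 56 = 80$)
$n{\left(u \right)} = 12$ ($n{\left(u \right)} = \left(-4\right) \left(-3\right) = 12$)
$s{\left(-3 \right)} 22 d{\left(f,n{\left(-4 \right)} \right)} = 2 \cdot 22 \cdot 80 = 44 \cdot 80 = 3520$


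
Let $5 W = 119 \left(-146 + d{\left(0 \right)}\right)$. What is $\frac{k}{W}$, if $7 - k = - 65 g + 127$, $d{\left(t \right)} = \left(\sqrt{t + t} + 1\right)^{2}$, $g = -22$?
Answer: $\frac{1550}{3451} \approx 0.44915$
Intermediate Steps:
$d{\left(t \right)} = \left(1 + \sqrt{2} \sqrt{t}\right)^{2}$ ($d{\left(t \right)} = \left(\sqrt{2 t} + 1\right)^{2} = \left(\sqrt{2} \sqrt{t} + 1\right)^{2} = \left(1 + \sqrt{2} \sqrt{t}\right)^{2}$)
$k = -1550$ ($k = 7 - \left(\left(-65\right) \left(-22\right) + 127\right) = 7 - \left(1430 + 127\right) = 7 - 1557 = -1550$)
$W = -3451$ ($W = \frac{119 \left(-146 + \left(1 + \sqrt{2} \sqrt{0}\right)^{2}\right)}{5} = \frac{119 \left(-146 + \left(1 + \sqrt{2} \cdot 0\right)^{2}\right)}{5} = \frac{119 \left(-146 + \left(1 + 0\right)^{2}\right)}{5} = \frac{119 \left(-146 + 1^{2}\right)}{5} = \frac{119 \left(-146 + 1\right)}{5} = \frac{119 \left(-145\right)}{5} = \frac{1}{5} \left(-17255\right) = -3451$)
$\frac{k}{W} = - \frac{1550}{-3451} = \left(-1550\right) \left(- \frac{1}{3451}\right) = \frac{1550}{3451}$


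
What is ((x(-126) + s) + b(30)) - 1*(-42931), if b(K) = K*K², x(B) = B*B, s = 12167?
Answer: 97974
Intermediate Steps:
x(B) = B²
b(K) = K³
((x(-126) + s) + b(30)) - 1*(-42931) = (((-126)² + 12167) + 30³) - 1*(-42931) = ((15876 + 12167) + 27000) + 42931 = (28043 + 27000) + 42931 = 55043 + 42931 = 97974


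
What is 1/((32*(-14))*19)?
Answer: -1/8512 ≈ -0.00011748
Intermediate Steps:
1/((32*(-14))*19) = 1/(-448*19) = 1/(-8512) = -1/8512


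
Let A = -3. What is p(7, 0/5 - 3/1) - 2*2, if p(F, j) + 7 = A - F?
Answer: -21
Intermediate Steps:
p(F, j) = -10 - F (p(F, j) = -7 + (-3 - F) = -10 - F)
p(7, 0/5 - 3/1) - 2*2 = (-10 - 1*7) - 2*2 = (-10 - 7) - 4 = -17 - 4 = -21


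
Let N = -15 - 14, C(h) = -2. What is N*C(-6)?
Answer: 58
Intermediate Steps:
N = -29
N*C(-6) = -29*(-2) = 58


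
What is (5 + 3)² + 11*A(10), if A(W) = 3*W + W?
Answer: 504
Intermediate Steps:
A(W) = 4*W
(5 + 3)² + 11*A(10) = (5 + 3)² + 11*(4*10) = 8² + 11*40 = 64 + 440 = 504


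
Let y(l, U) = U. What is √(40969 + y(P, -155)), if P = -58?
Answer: √40814 ≈ 202.02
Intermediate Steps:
√(40969 + y(P, -155)) = √(40969 - 155) = √40814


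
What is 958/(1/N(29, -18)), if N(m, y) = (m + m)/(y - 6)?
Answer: -13891/6 ≈ -2315.2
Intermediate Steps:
N(m, y) = 2*m/(-6 + y) (N(m, y) = (2*m)/(-6 + y) = 2*m/(-6 + y))
958/(1/N(29, -18)) = 958/(1/(2*29/(-6 - 18))) = 958/(1/(2*29/(-24))) = 958/(1/(2*29*(-1/24))) = 958/(1/(-29/12)) = 958/(-12/29) = 958*(-29/12) = -13891/6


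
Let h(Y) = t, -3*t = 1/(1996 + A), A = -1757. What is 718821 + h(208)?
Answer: 515394656/717 ≈ 7.1882e+5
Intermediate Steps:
t = -1/717 (t = -1/(3*(1996 - 1757)) = -1/3/239 = -1/3*1/239 = -1/717 ≈ -0.0013947)
h(Y) = -1/717
718821 + h(208) = 718821 - 1/717 = 515394656/717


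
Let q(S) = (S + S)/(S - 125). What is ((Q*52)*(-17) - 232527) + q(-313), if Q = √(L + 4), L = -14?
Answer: -50923100/219 - 884*I*√10 ≈ -2.3253e+5 - 2795.5*I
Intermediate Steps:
q(S) = 2*S/(-125 + S) (q(S) = (2*S)/(-125 + S) = 2*S/(-125 + S))
Q = I*√10 (Q = √(-14 + 4) = √(-10) = I*√10 ≈ 3.1623*I)
((Q*52)*(-17) - 232527) + q(-313) = (((I*√10)*52)*(-17) - 232527) + 2*(-313)/(-125 - 313) = ((52*I*√10)*(-17) - 232527) + 2*(-313)/(-438) = (-884*I*√10 - 232527) + 2*(-313)*(-1/438) = (-232527 - 884*I*√10) + 313/219 = -50923100/219 - 884*I*√10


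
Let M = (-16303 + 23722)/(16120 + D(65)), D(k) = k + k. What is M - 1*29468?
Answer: -478847581/16250 ≈ -29468.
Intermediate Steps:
D(k) = 2*k
M = 7419/16250 (M = (-16303 + 23722)/(16120 + 2*65) = 7419/(16120 + 130) = 7419/16250 ≈ 0.45655)
M - 1*29468 = 7419/16250 - 1*29468 = 7419/16250 - 29468 = -478847581/16250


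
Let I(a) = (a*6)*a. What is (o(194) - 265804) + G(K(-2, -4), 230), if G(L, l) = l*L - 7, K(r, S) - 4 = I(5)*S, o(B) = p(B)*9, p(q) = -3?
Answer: -402918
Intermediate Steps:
I(a) = 6*a² (I(a) = (6*a)*a = 6*a²)
o(B) = -27 (o(B) = -3*9 = -27)
K(r, S) = 4 + 150*S (K(r, S) = 4 + (6*5²)*S = 4 + (6*25)*S = 4 + 150*S)
G(L, l) = -7 + L*l (G(L, l) = L*l - 7 = -7 + L*l)
(o(194) - 265804) + G(K(-2, -4), 230) = (-27 - 265804) + (-7 + (4 + 150*(-4))*230) = -265831 + (-7 + (4 - 600)*230) = -265831 + (-7 - 596*230) = -265831 + (-7 - 137080) = -265831 - 137087 = -402918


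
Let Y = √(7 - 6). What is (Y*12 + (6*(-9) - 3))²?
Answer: 2025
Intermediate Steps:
Y = 1 (Y = √1 = 1)
(Y*12 + (6*(-9) - 3))² = (1*12 + (6*(-9) - 3))² = (12 + (-54 - 3))² = (12 - 57)² = (-45)² = 2025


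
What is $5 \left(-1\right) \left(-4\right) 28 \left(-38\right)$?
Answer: $-21280$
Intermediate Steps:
$5 \left(-1\right) \left(-4\right) 28 \left(-38\right) = \left(-5\right) \left(-4\right) 28 \left(-38\right) = 20 \cdot 28 \left(-38\right) = 560 \left(-38\right) = -21280$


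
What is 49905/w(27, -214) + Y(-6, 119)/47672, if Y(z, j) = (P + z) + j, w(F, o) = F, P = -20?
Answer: 264341519/143016 ≈ 1848.3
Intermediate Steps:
Y(z, j) = -20 + j + z (Y(z, j) = (-20 + z) + j = -20 + j + z)
49905/w(27, -214) + Y(-6, 119)/47672 = 49905/27 + (-20 + 119 - 6)/47672 = 49905*(1/27) + 93*(1/47672) = 5545/3 + 93/47672 = 264341519/143016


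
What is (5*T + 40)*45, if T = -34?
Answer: -5850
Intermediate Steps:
(5*T + 40)*45 = (5*(-34) + 40)*45 = (-170 + 40)*45 = -130*45 = -5850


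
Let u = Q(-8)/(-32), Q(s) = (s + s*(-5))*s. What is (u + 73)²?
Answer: 6561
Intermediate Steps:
Q(s) = -4*s² (Q(s) = (s - 5*s)*s = (-4*s)*s = -4*s²)
u = 8 (u = -4*(-8)²/(-32) = -4*64*(-1/32) = -256*(-1/32) = 8)
(u + 73)² = (8 + 73)² = 81² = 6561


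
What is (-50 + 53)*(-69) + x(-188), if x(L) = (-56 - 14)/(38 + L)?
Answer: -3098/15 ≈ -206.53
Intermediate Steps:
x(L) = -70/(38 + L)
(-50 + 53)*(-69) + x(-188) = (-50 + 53)*(-69) - 70/(38 - 188) = 3*(-69) - 70/(-150) = -207 - 70*(-1/150) = -207 + 7/15 = -3098/15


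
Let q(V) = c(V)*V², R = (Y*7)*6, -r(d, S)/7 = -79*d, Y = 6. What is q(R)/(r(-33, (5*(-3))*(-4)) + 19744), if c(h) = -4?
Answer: -254016/1495 ≈ -169.91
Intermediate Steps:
r(d, S) = 553*d (r(d, S) = -(-553)*d = 553*d)
R = 252 (R = (6*7)*6 = 42*6 = 252)
q(V) = -4*V²
q(R)/(r(-33, (5*(-3))*(-4)) + 19744) = (-4*252²)/(553*(-33) + 19744) = (-4*63504)/(-18249 + 19744) = -254016/1495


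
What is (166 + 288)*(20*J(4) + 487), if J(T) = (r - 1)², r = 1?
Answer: 221098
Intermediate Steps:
J(T) = 0 (J(T) = (1 - 1)² = 0² = 0)
(166 + 288)*(20*J(4) + 487) = (166 + 288)*(20*0 + 487) = 454*(0 + 487) = 454*487 = 221098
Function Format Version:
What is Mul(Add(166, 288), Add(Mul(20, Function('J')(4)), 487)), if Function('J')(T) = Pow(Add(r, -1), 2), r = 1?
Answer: 221098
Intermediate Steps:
Function('J')(T) = 0 (Function('J')(T) = Pow(Add(1, -1), 2) = Pow(0, 2) = 0)
Mul(Add(166, 288), Add(Mul(20, Function('J')(4)), 487)) = Mul(Add(166, 288), Add(Mul(20, 0), 487)) = Mul(454, Add(0, 487)) = Mul(454, 487) = 221098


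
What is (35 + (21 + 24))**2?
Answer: 6400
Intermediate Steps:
(35 + (21 + 24))**2 = (35 + 45)**2 = 80**2 = 6400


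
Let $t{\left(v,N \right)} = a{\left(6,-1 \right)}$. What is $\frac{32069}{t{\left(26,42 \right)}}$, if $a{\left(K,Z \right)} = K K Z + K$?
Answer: $- \frac{32069}{30} \approx -1069.0$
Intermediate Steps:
$a{\left(K,Z \right)} = K + Z K^{2}$ ($a{\left(K,Z \right)} = K^{2} Z + K = Z K^{2} + K = K + Z K^{2}$)
$t{\left(v,N \right)} = -30$ ($t{\left(v,N \right)} = 6 \left(1 + 6 \left(-1\right)\right) = 6 \left(1 - 6\right) = 6 \left(-5\right) = -30$)
$\frac{32069}{t{\left(26,42 \right)}} = \frac{32069}{-30} = 32069 \left(- \frac{1}{30}\right) = - \frac{32069}{30}$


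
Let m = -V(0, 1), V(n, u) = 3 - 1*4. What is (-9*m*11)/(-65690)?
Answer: 99/65690 ≈ 0.0015071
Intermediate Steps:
V(n, u) = -1 (V(n, u) = 3 - 4 = -1)
m = 1 (m = -1*(-1) = 1)
(-9*m*11)/(-65690) = (-9*1*11)/(-65690) = -9*11*(-1/65690) = -99*(-1/65690) = 99/65690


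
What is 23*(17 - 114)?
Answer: -2231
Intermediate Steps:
23*(17 - 114) = 23*(-97) = -2231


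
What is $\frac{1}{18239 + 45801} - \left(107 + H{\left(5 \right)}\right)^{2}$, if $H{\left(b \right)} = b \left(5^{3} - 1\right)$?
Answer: $- \frac{33846997159}{64040} \approx -5.2853 \cdot 10^{5}$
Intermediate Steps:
$H{\left(b \right)} = 124 b$ ($H{\left(b \right)} = b \left(125 - 1\right) = b 124 = 124 b$)
$\frac{1}{18239 + 45801} - \left(107 + H{\left(5 \right)}\right)^{2} = \frac{1}{18239 + 45801} - \left(107 + 124 \cdot 5\right)^{2} = \frac{1}{64040} - \left(107 + 620\right)^{2} = \frac{1}{64040} - 727^{2} = \frac{1}{64040} - 528529 = - \frac{33846997159}{64040}$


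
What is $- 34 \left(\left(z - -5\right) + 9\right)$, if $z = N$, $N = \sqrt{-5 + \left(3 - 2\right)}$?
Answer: $-476 - 68 i \approx -476.0 - 68.0 i$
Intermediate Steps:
$N = 2 i$ ($N = \sqrt{-5 + 1} = \sqrt{-4} = 2 i \approx 2.0 i$)
$z = 2 i \approx 2.0 i$
$- 34 \left(\left(z - -5\right) + 9\right) = - 34 \left(\left(2 i - -5\right) + 9\right) = - 34 \left(\left(2 i + 5\right) + 9\right) = - 34 \left(\left(5 + 2 i\right) + 9\right) = - 34 \left(14 + 2 i\right) = -476 - 68 i$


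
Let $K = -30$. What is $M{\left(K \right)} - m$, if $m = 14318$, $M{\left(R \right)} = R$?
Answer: $-14348$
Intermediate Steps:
$M{\left(K \right)} - m = -30 - 14318 = -14348$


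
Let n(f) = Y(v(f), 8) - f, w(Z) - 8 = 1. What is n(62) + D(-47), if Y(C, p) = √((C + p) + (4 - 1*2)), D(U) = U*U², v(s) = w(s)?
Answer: -103885 + √19 ≈ -1.0388e+5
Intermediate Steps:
w(Z) = 9 (w(Z) = 8 + 1 = 9)
v(s) = 9
D(U) = U³
Y(C, p) = √(2 + C + p) (Y(C, p) = √((C + p) + (4 - 2)) = √((C + p) + 2) = √(2 + C + p))
n(f) = √19 - f (n(f) = √(2 + 9 + 8) - f = √19 - f)
n(62) + D(-47) = (√19 - 1*62) + (-47)³ = (√19 - 62) - 103823 = (-62 + √19) - 103823 = -103885 + √19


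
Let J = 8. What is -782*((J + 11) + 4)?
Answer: -17986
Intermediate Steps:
-782*((J + 11) + 4) = -782*((8 + 11) + 4) = -782*(19 + 4) = -782*23 = -17986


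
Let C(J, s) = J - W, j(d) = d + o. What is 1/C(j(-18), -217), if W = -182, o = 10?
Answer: 1/174 ≈ 0.0057471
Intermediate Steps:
j(d) = 10 + d (j(d) = d + 10 = 10 + d)
C(J, s) = 182 + J (C(J, s) = J - 1*(-182) = J + 182 = 182 + J)
1/C(j(-18), -217) = 1/(182 + (10 - 18)) = 1/(182 - 8) = 1/174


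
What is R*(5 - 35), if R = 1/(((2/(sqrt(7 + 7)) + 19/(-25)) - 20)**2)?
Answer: -247639481250/3550499812729 - 3405937500*sqrt(14)/3550499812729 ≈ -0.073337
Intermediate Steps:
R = (-519/25 + sqrt(14)/7)**(-2) (R = 1/(((2/(sqrt(14)) + 19*(-1/25)) - 20)**2) = 1/(((2*(sqrt(14)/14) - 19/25) - 20)**2) = 1/(((sqrt(14)/7 - 19/25) - 20)**2) = 1/(((-19/25 + sqrt(14)/7) - 20)**2) = 1/((-519/25 + sqrt(14)/7)**2) = (-519/25 + sqrt(14)/7)**(-2) ≈ 0.0024446)
R*(5 - 35) = (8750/(50 - 519*sqrt(14))**2)*(5 - 35) = (8750/(50 - 519*sqrt(14))**2)*(-30) = -262500/(50 - 519*sqrt(14))**2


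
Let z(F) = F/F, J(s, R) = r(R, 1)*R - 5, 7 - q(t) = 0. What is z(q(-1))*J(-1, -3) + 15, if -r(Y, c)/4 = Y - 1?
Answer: -38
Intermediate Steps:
q(t) = 7 (q(t) = 7 - 1*0 = 7 + 0 = 7)
r(Y, c) = 4 - 4*Y (r(Y, c) = -4*(Y - 1) = -4*(-1 + Y) = 4 - 4*Y)
J(s, R) = -5 + R*(4 - 4*R) (J(s, R) = (4 - 4*R)*R - 5 = R*(4 - 4*R) - 5 = -5 + R*(4 - 4*R))
z(F) = 1
z(q(-1))*J(-1, -3) + 15 = 1*(-5 - 4*(-3)*(-1 - 3)) + 15 = 1*(-5 - 4*(-3)*(-4)) + 15 = 1*(-5 - 48) + 15 = 1*(-53) + 15 = -53 + 15 = -38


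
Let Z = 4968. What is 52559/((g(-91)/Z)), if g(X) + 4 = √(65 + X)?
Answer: -174075408/7 - 43518852*I*√26/7 ≈ -2.4868e+7 - 3.1701e+7*I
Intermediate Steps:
g(X) = -4 + √(65 + X)
52559/((g(-91)/Z)) = 52559/(((-4 + √(65 - 91))/4968)) = 52559/(((-4 + √(-26))*(1/4968))) = 52559/(((-4 + I*√26)*(1/4968))) = 52559/(-1/1242 + I*√26/4968)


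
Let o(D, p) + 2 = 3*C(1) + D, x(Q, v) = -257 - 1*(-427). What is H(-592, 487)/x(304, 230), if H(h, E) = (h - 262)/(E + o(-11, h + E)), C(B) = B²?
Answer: -427/40545 ≈ -0.010532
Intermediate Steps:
x(Q, v) = 170 (x(Q, v) = -257 + 427 = 170)
o(D, p) = 1 + D (o(D, p) = -2 + (3*1² + D) = -2 + (3*1 + D) = -2 + (3 + D) = 1 + D)
H(h, E) = (-262 + h)/(-10 + E) (H(h, E) = (h - 262)/(E + (1 - 11)) = (-262 + h)/(E - 10) = (-262 + h)/(-10 + E))
H(-592, 487)/x(304, 230) = ((-262 - 592)/(-10 + 487))/170 = (-854/477)*(1/170) = ((1/477)*(-854))*(1/170) = -854/477*1/170 = -427/40545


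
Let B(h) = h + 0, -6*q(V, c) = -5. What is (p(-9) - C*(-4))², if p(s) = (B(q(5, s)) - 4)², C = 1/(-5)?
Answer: 2758921/32400 ≈ 85.152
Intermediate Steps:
C = -⅕ ≈ -0.20000
q(V, c) = ⅚ (q(V, c) = -⅙*(-5) = ⅚)
B(h) = h
p(s) = 361/36 (p(s) = (⅚ - 4)² = (-19/6)² = 361/36)
(p(-9) - C*(-4))² = (361/36 - 1*(-⅕)*(-4))² = (361/36 + (⅕)*(-4))² = (361/36 - ⅘)² = (1661/180)² = 2758921/32400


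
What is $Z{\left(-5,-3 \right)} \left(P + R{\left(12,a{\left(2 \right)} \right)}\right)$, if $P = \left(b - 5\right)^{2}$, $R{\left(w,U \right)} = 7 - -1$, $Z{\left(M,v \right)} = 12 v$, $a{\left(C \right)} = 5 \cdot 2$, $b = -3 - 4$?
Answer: $-5472$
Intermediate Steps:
$b = -7$ ($b = -3 - 4 = -7$)
$a{\left(C \right)} = 10$
$R{\left(w,U \right)} = 8$ ($R{\left(w,U \right)} = 7 + 1 = 8$)
$P = 144$ ($P = \left(-7 - 5\right)^{2} = \left(-12\right)^{2} = 144$)
$Z{\left(-5,-3 \right)} \left(P + R{\left(12,a{\left(2 \right)} \right)}\right) = 12 \left(-3\right) \left(144 + 8\right) = \left(-36\right) 152 = -5472$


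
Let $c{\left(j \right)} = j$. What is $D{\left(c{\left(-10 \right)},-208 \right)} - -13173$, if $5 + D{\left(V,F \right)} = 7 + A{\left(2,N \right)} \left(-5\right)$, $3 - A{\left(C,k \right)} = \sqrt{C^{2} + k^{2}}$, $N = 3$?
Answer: $13160 + 5 \sqrt{13} \approx 13178.0$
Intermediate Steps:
$A{\left(C,k \right)} = 3 - \sqrt{C^{2} + k^{2}}$
$D{\left(V,F \right)} = -13 + 5 \sqrt{13}$ ($D{\left(V,F \right)} = -5 + \left(7 + \left(3 - \sqrt{2^{2} + 3^{2}}\right) \left(-5\right)\right) = -5 + \left(7 + \left(3 - \sqrt{4 + 9}\right) \left(-5\right)\right) = -5 + \left(7 + \left(3 - \sqrt{13}\right) \left(-5\right)\right) = -5 + \left(7 - \left(15 - 5 \sqrt{13}\right)\right) = -5 - \left(8 - 5 \sqrt{13}\right) = -13 + 5 \sqrt{13}$)
$D{\left(c{\left(-10 \right)},-208 \right)} - -13173 = \left(-13 + 5 \sqrt{13}\right) - -13173 = \left(-13 + 5 \sqrt{13}\right) + 13173 = 13160 + 5 \sqrt{13}$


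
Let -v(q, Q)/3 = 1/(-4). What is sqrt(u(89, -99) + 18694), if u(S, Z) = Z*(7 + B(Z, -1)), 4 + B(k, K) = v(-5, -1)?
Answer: sqrt(73291)/2 ≈ 135.36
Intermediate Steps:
v(q, Q) = 3/4 (v(q, Q) = -3/(-4) = -3*(-1/4) = 3/4)
B(k, K) = -13/4 (B(k, K) = -4 + 3/4 = -13/4)
u(S, Z) = 15*Z/4 (u(S, Z) = Z*(7 - 13/4) = Z*(15/4) = 15*Z/4)
sqrt(u(89, -99) + 18694) = sqrt((15/4)*(-99) + 18694) = sqrt(-1485/4 + 18694) = sqrt(73291/4) = sqrt(73291)/2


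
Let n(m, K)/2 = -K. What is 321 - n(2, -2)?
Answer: 317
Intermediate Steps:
n(m, K) = -2*K (n(m, K) = 2*(-K) = -2*K)
321 - n(2, -2) = 321 - (-2)*(-2) = 321 - 1*4 = 321 - 4 = 317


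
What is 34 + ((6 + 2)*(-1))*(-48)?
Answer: 418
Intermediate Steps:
34 + ((6 + 2)*(-1))*(-48) = 34 + (8*(-1))*(-48) = 34 - 8*(-48) = 34 + 384 = 418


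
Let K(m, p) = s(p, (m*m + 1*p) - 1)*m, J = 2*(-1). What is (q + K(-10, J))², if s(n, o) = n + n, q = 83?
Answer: 15129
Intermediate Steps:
J = -2
s(n, o) = 2*n
K(m, p) = 2*m*p (K(m, p) = (2*p)*m = 2*m*p)
(q + K(-10, J))² = (83 + 2*(-10)*(-2))² = (83 + 40)² = 123² = 15129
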